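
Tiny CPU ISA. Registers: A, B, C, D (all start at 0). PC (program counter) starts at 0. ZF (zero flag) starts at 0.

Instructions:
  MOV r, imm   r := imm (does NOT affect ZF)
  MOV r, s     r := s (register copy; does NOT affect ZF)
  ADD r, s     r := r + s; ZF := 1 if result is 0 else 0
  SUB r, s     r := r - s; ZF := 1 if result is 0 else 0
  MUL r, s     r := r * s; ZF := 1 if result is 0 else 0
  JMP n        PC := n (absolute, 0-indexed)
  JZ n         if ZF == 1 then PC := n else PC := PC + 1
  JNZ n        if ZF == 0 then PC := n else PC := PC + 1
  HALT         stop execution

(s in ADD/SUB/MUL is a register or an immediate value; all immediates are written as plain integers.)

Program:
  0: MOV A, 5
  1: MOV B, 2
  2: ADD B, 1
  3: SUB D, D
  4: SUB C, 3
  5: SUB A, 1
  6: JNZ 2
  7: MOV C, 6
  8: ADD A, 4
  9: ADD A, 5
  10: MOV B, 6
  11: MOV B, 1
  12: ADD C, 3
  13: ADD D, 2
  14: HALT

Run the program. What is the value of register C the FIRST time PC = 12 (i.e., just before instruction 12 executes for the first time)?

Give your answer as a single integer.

Step 1: PC=0 exec 'MOV A, 5'. After: A=5 B=0 C=0 D=0 ZF=0 PC=1
Step 2: PC=1 exec 'MOV B, 2'. After: A=5 B=2 C=0 D=0 ZF=0 PC=2
Step 3: PC=2 exec 'ADD B, 1'. After: A=5 B=3 C=0 D=0 ZF=0 PC=3
Step 4: PC=3 exec 'SUB D, D'. After: A=5 B=3 C=0 D=0 ZF=1 PC=4
Step 5: PC=4 exec 'SUB C, 3'. After: A=5 B=3 C=-3 D=0 ZF=0 PC=5
Step 6: PC=5 exec 'SUB A, 1'. After: A=4 B=3 C=-3 D=0 ZF=0 PC=6
Step 7: PC=6 exec 'JNZ 2'. After: A=4 B=3 C=-3 D=0 ZF=0 PC=2
Step 8: PC=2 exec 'ADD B, 1'. After: A=4 B=4 C=-3 D=0 ZF=0 PC=3
Step 9: PC=3 exec 'SUB D, D'. After: A=4 B=4 C=-3 D=0 ZF=1 PC=4
Step 10: PC=4 exec 'SUB C, 3'. After: A=4 B=4 C=-6 D=0 ZF=0 PC=5
Step 11: PC=5 exec 'SUB A, 1'. After: A=3 B=4 C=-6 D=0 ZF=0 PC=6
Step 12: PC=6 exec 'JNZ 2'. After: A=3 B=4 C=-6 D=0 ZF=0 PC=2
Step 13: PC=2 exec 'ADD B, 1'. After: A=3 B=5 C=-6 D=0 ZF=0 PC=3
Step 14: PC=3 exec 'SUB D, D'. After: A=3 B=5 C=-6 D=0 ZF=1 PC=4
Step 15: PC=4 exec 'SUB C, 3'. After: A=3 B=5 C=-9 D=0 ZF=0 PC=5
Step 16: PC=5 exec 'SUB A, 1'. After: A=2 B=5 C=-9 D=0 ZF=0 PC=6
Step 17: PC=6 exec 'JNZ 2'. After: A=2 B=5 C=-9 D=0 ZF=0 PC=2
Step 18: PC=2 exec 'ADD B, 1'. After: A=2 B=6 C=-9 D=0 ZF=0 PC=3
Step 19: PC=3 exec 'SUB D, D'. After: A=2 B=6 C=-9 D=0 ZF=1 PC=4
Step 20: PC=4 exec 'SUB C, 3'. After: A=2 B=6 C=-12 D=0 ZF=0 PC=5
Step 21: PC=5 exec 'SUB A, 1'. After: A=1 B=6 C=-12 D=0 ZF=0 PC=6
Step 22: PC=6 exec 'JNZ 2'. After: A=1 B=6 C=-12 D=0 ZF=0 PC=2
Step 23: PC=2 exec 'ADD B, 1'. After: A=1 B=7 C=-12 D=0 ZF=0 PC=3
Step 24: PC=3 exec 'SUB D, D'. After: A=1 B=7 C=-12 D=0 ZF=1 PC=4
Step 25: PC=4 exec 'SUB C, 3'. After: A=1 B=7 C=-15 D=0 ZF=0 PC=5
Step 26: PC=5 exec 'SUB A, 1'. After: A=0 B=7 C=-15 D=0 ZF=1 PC=6
Step 27: PC=6 exec 'JNZ 2'. After: A=0 B=7 C=-15 D=0 ZF=1 PC=7
Step 28: PC=7 exec 'MOV C, 6'. After: A=0 B=7 C=6 D=0 ZF=1 PC=8
Step 29: PC=8 exec 'ADD A, 4'. After: A=4 B=7 C=6 D=0 ZF=0 PC=9
Step 30: PC=9 exec 'ADD A, 5'. After: A=9 B=7 C=6 D=0 ZF=0 PC=10
Step 31: PC=10 exec 'MOV B, 6'. After: A=9 B=6 C=6 D=0 ZF=0 PC=11
Step 32: PC=11 exec 'MOV B, 1'. After: A=9 B=1 C=6 D=0 ZF=0 PC=12
First time PC=12: C=6

6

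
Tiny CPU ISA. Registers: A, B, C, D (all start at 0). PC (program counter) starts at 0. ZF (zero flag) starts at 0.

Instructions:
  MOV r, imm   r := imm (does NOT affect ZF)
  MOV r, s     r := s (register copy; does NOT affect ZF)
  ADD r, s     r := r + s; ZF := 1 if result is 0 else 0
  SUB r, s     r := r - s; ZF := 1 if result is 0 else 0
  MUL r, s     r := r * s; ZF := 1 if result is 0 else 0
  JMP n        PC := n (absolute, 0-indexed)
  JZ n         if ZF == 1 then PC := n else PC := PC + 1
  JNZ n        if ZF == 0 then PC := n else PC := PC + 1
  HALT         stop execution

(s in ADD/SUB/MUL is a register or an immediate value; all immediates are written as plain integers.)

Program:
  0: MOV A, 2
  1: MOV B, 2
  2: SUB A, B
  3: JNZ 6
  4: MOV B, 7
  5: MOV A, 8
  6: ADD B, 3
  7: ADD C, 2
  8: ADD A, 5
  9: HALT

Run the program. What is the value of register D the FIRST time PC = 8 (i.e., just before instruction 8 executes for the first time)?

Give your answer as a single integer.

Step 1: PC=0 exec 'MOV A, 2'. After: A=2 B=0 C=0 D=0 ZF=0 PC=1
Step 2: PC=1 exec 'MOV B, 2'. After: A=2 B=2 C=0 D=0 ZF=0 PC=2
Step 3: PC=2 exec 'SUB A, B'. After: A=0 B=2 C=0 D=0 ZF=1 PC=3
Step 4: PC=3 exec 'JNZ 6'. After: A=0 B=2 C=0 D=0 ZF=1 PC=4
Step 5: PC=4 exec 'MOV B, 7'. After: A=0 B=7 C=0 D=0 ZF=1 PC=5
Step 6: PC=5 exec 'MOV A, 8'. After: A=8 B=7 C=0 D=0 ZF=1 PC=6
Step 7: PC=6 exec 'ADD B, 3'. After: A=8 B=10 C=0 D=0 ZF=0 PC=7
Step 8: PC=7 exec 'ADD C, 2'. After: A=8 B=10 C=2 D=0 ZF=0 PC=8
First time PC=8: D=0

0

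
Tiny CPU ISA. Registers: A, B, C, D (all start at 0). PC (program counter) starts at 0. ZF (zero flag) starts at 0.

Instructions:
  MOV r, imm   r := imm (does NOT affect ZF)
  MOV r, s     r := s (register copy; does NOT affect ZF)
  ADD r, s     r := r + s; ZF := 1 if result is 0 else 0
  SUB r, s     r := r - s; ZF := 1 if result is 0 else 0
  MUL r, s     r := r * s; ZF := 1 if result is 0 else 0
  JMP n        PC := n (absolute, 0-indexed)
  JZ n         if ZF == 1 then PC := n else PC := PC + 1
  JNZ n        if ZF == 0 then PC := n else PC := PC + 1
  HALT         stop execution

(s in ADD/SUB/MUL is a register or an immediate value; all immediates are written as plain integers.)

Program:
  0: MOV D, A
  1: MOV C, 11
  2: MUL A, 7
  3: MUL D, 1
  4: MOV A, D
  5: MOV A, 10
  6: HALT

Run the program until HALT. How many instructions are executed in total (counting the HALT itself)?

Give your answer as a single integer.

Step 1: PC=0 exec 'MOV D, A'. After: A=0 B=0 C=0 D=0 ZF=0 PC=1
Step 2: PC=1 exec 'MOV C, 11'. After: A=0 B=0 C=11 D=0 ZF=0 PC=2
Step 3: PC=2 exec 'MUL A, 7'. After: A=0 B=0 C=11 D=0 ZF=1 PC=3
Step 4: PC=3 exec 'MUL D, 1'. After: A=0 B=0 C=11 D=0 ZF=1 PC=4
Step 5: PC=4 exec 'MOV A, D'. After: A=0 B=0 C=11 D=0 ZF=1 PC=5
Step 6: PC=5 exec 'MOV A, 10'. After: A=10 B=0 C=11 D=0 ZF=1 PC=6
Step 7: PC=6 exec 'HALT'. After: A=10 B=0 C=11 D=0 ZF=1 PC=6 HALTED
Total instructions executed: 7

Answer: 7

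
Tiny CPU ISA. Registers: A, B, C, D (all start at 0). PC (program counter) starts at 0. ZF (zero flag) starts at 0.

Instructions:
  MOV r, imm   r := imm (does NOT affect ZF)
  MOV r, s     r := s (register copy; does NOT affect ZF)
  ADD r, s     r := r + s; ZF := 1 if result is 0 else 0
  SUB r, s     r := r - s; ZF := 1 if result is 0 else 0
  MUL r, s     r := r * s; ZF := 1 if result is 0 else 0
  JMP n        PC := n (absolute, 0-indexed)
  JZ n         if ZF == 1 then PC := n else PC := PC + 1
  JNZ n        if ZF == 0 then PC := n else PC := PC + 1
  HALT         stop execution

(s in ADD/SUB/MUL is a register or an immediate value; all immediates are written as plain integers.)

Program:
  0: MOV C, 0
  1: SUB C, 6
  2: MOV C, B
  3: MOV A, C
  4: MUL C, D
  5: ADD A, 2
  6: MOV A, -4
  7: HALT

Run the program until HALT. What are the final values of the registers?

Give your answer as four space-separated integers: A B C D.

Step 1: PC=0 exec 'MOV C, 0'. After: A=0 B=0 C=0 D=0 ZF=0 PC=1
Step 2: PC=1 exec 'SUB C, 6'. After: A=0 B=0 C=-6 D=0 ZF=0 PC=2
Step 3: PC=2 exec 'MOV C, B'. After: A=0 B=0 C=0 D=0 ZF=0 PC=3
Step 4: PC=3 exec 'MOV A, C'. After: A=0 B=0 C=0 D=0 ZF=0 PC=4
Step 5: PC=4 exec 'MUL C, D'. After: A=0 B=0 C=0 D=0 ZF=1 PC=5
Step 6: PC=5 exec 'ADD A, 2'. After: A=2 B=0 C=0 D=0 ZF=0 PC=6
Step 7: PC=6 exec 'MOV A, -4'. After: A=-4 B=0 C=0 D=0 ZF=0 PC=7
Step 8: PC=7 exec 'HALT'. After: A=-4 B=0 C=0 D=0 ZF=0 PC=7 HALTED

Answer: -4 0 0 0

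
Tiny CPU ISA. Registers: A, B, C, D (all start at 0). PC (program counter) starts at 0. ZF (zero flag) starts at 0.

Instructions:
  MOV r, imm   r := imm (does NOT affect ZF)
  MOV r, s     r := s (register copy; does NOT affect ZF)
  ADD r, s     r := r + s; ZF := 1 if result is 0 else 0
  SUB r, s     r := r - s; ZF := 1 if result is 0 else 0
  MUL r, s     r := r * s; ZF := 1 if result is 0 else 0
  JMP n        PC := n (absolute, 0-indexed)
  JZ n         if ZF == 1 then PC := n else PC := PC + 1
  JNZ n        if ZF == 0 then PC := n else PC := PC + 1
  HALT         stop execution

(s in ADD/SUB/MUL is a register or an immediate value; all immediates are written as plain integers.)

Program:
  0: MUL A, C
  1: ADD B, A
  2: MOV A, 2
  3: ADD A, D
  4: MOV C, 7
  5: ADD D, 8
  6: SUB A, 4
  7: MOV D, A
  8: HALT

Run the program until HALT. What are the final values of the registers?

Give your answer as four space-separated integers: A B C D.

Answer: -2 0 7 -2

Derivation:
Step 1: PC=0 exec 'MUL A, C'. After: A=0 B=0 C=0 D=0 ZF=1 PC=1
Step 2: PC=1 exec 'ADD B, A'. After: A=0 B=0 C=0 D=0 ZF=1 PC=2
Step 3: PC=2 exec 'MOV A, 2'. After: A=2 B=0 C=0 D=0 ZF=1 PC=3
Step 4: PC=3 exec 'ADD A, D'. After: A=2 B=0 C=0 D=0 ZF=0 PC=4
Step 5: PC=4 exec 'MOV C, 7'. After: A=2 B=0 C=7 D=0 ZF=0 PC=5
Step 6: PC=5 exec 'ADD D, 8'. After: A=2 B=0 C=7 D=8 ZF=0 PC=6
Step 7: PC=6 exec 'SUB A, 4'. After: A=-2 B=0 C=7 D=8 ZF=0 PC=7
Step 8: PC=7 exec 'MOV D, A'. After: A=-2 B=0 C=7 D=-2 ZF=0 PC=8
Step 9: PC=8 exec 'HALT'. After: A=-2 B=0 C=7 D=-2 ZF=0 PC=8 HALTED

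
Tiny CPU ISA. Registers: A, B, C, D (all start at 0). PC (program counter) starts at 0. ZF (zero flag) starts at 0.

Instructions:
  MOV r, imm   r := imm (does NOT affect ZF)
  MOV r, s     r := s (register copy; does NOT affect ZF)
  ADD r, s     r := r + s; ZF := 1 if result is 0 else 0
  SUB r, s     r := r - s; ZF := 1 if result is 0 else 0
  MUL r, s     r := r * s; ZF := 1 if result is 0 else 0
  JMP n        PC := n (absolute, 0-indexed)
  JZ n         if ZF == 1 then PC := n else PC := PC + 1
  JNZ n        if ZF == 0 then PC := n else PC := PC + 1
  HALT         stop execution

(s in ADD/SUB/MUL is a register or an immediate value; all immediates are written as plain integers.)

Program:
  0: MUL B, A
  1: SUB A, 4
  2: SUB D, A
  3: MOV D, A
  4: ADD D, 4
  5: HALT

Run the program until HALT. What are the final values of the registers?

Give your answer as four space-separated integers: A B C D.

Answer: -4 0 0 0

Derivation:
Step 1: PC=0 exec 'MUL B, A'. After: A=0 B=0 C=0 D=0 ZF=1 PC=1
Step 2: PC=1 exec 'SUB A, 4'. After: A=-4 B=0 C=0 D=0 ZF=0 PC=2
Step 3: PC=2 exec 'SUB D, A'. After: A=-4 B=0 C=0 D=4 ZF=0 PC=3
Step 4: PC=3 exec 'MOV D, A'. After: A=-4 B=0 C=0 D=-4 ZF=0 PC=4
Step 5: PC=4 exec 'ADD D, 4'. After: A=-4 B=0 C=0 D=0 ZF=1 PC=5
Step 6: PC=5 exec 'HALT'. After: A=-4 B=0 C=0 D=0 ZF=1 PC=5 HALTED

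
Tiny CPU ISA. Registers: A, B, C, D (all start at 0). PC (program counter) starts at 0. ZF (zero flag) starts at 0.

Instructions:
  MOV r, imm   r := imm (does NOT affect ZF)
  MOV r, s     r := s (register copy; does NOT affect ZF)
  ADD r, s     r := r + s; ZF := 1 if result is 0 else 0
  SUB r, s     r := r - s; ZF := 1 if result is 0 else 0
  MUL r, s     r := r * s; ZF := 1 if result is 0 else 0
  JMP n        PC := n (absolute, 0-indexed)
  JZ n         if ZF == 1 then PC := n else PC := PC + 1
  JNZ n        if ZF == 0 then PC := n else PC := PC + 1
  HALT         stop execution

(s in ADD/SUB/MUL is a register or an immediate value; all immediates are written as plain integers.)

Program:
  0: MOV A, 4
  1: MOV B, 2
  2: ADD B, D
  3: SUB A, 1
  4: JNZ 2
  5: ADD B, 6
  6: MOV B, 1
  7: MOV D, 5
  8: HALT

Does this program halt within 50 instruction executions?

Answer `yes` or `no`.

Step 1: PC=0 exec 'MOV A, 4'. After: A=4 B=0 C=0 D=0 ZF=0 PC=1
Step 2: PC=1 exec 'MOV B, 2'. After: A=4 B=2 C=0 D=0 ZF=0 PC=2
Step 3: PC=2 exec 'ADD B, D'. After: A=4 B=2 C=0 D=0 ZF=0 PC=3
Step 4: PC=3 exec 'SUB A, 1'. After: A=3 B=2 C=0 D=0 ZF=0 PC=4
Step 5: PC=4 exec 'JNZ 2'. After: A=3 B=2 C=0 D=0 ZF=0 PC=2
Step 6: PC=2 exec 'ADD B, D'. After: A=3 B=2 C=0 D=0 ZF=0 PC=3
Step 7: PC=3 exec 'SUB A, 1'. After: A=2 B=2 C=0 D=0 ZF=0 PC=4
Step 8: PC=4 exec 'JNZ 2'. After: A=2 B=2 C=0 D=0 ZF=0 PC=2
Step 9: PC=2 exec 'ADD B, D'. After: A=2 B=2 C=0 D=0 ZF=0 PC=3
Step 10: PC=3 exec 'SUB A, 1'. After: A=1 B=2 C=0 D=0 ZF=0 PC=4
Step 11: PC=4 exec 'JNZ 2'. After: A=1 B=2 C=0 D=0 ZF=0 PC=2
Step 12: PC=2 exec 'ADD B, D'. After: A=1 B=2 C=0 D=0 ZF=0 PC=3
Step 13: PC=3 exec 'SUB A, 1'. After: A=0 B=2 C=0 D=0 ZF=1 PC=4
Step 14: PC=4 exec 'JNZ 2'. After: A=0 B=2 C=0 D=0 ZF=1 PC=5
Step 15: PC=5 exec 'ADD B, 6'. After: A=0 B=8 C=0 D=0 ZF=0 PC=6
Step 16: PC=6 exec 'MOV B, 1'. After: A=0 B=1 C=0 D=0 ZF=0 PC=7
Step 17: PC=7 exec 'MOV D, 5'. After: A=0 B=1 C=0 D=5 ZF=0 PC=8
Step 18: PC=8 exec 'HALT'. After: A=0 B=1 C=0 D=5 ZF=0 PC=8 HALTED

Answer: yes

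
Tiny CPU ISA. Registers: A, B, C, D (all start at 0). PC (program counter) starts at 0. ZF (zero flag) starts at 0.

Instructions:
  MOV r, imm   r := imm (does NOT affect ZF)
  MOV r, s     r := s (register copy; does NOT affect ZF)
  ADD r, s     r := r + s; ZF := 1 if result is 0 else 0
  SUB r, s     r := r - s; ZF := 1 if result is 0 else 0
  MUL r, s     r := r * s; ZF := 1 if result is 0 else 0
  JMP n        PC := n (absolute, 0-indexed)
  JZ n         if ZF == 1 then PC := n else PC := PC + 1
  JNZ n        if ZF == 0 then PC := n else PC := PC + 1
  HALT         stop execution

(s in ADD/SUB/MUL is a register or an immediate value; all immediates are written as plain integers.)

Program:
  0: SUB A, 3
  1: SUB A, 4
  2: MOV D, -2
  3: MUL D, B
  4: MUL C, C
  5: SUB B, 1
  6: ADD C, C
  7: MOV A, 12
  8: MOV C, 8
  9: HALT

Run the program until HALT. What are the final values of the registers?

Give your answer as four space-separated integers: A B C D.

Answer: 12 -1 8 0

Derivation:
Step 1: PC=0 exec 'SUB A, 3'. After: A=-3 B=0 C=0 D=0 ZF=0 PC=1
Step 2: PC=1 exec 'SUB A, 4'. After: A=-7 B=0 C=0 D=0 ZF=0 PC=2
Step 3: PC=2 exec 'MOV D, -2'. After: A=-7 B=0 C=0 D=-2 ZF=0 PC=3
Step 4: PC=3 exec 'MUL D, B'. After: A=-7 B=0 C=0 D=0 ZF=1 PC=4
Step 5: PC=4 exec 'MUL C, C'. After: A=-7 B=0 C=0 D=0 ZF=1 PC=5
Step 6: PC=5 exec 'SUB B, 1'. After: A=-7 B=-1 C=0 D=0 ZF=0 PC=6
Step 7: PC=6 exec 'ADD C, C'. After: A=-7 B=-1 C=0 D=0 ZF=1 PC=7
Step 8: PC=7 exec 'MOV A, 12'. After: A=12 B=-1 C=0 D=0 ZF=1 PC=8
Step 9: PC=8 exec 'MOV C, 8'. After: A=12 B=-1 C=8 D=0 ZF=1 PC=9
Step 10: PC=9 exec 'HALT'. After: A=12 B=-1 C=8 D=0 ZF=1 PC=9 HALTED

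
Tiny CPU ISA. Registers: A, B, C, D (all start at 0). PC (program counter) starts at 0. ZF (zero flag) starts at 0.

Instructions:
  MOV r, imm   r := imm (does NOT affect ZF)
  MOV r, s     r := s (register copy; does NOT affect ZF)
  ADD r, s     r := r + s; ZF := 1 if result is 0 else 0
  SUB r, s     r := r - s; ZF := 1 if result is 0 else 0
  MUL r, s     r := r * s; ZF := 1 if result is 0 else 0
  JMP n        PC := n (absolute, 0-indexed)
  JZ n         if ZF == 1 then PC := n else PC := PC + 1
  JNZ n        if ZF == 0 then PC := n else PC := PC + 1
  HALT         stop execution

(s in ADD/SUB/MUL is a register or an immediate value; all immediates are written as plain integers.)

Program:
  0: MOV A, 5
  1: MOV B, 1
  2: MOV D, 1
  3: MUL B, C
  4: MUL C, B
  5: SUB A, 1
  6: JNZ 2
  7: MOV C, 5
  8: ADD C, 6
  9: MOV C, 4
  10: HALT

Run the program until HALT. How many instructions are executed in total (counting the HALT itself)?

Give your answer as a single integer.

Step 1: PC=0 exec 'MOV A, 5'. After: A=5 B=0 C=0 D=0 ZF=0 PC=1
Step 2: PC=1 exec 'MOV B, 1'. After: A=5 B=1 C=0 D=0 ZF=0 PC=2
Step 3: PC=2 exec 'MOV D, 1'. After: A=5 B=1 C=0 D=1 ZF=0 PC=3
Step 4: PC=3 exec 'MUL B, C'. After: A=5 B=0 C=0 D=1 ZF=1 PC=4
Step 5: PC=4 exec 'MUL C, B'. After: A=5 B=0 C=0 D=1 ZF=1 PC=5
Step 6: PC=5 exec 'SUB A, 1'. After: A=4 B=0 C=0 D=1 ZF=0 PC=6
Step 7: PC=6 exec 'JNZ 2'. After: A=4 B=0 C=0 D=1 ZF=0 PC=2
Step 8: PC=2 exec 'MOV D, 1'. After: A=4 B=0 C=0 D=1 ZF=0 PC=3
Step 9: PC=3 exec 'MUL B, C'. After: A=4 B=0 C=0 D=1 ZF=1 PC=4
Step 10: PC=4 exec 'MUL C, B'. After: A=4 B=0 C=0 D=1 ZF=1 PC=5
Step 11: PC=5 exec 'SUB A, 1'. After: A=3 B=0 C=0 D=1 ZF=0 PC=6
Step 12: PC=6 exec 'JNZ 2'. After: A=3 B=0 C=0 D=1 ZF=0 PC=2
Step 13: PC=2 exec 'MOV D, 1'. After: A=3 B=0 C=0 D=1 ZF=0 PC=3
Step 14: PC=3 exec 'MUL B, C'. After: A=3 B=0 C=0 D=1 ZF=1 PC=4
Step 15: PC=4 exec 'MUL C, B'. After: A=3 B=0 C=0 D=1 ZF=1 PC=5
Step 16: PC=5 exec 'SUB A, 1'. After: A=2 B=0 C=0 D=1 ZF=0 PC=6
Step 17: PC=6 exec 'JNZ 2'. After: A=2 B=0 C=0 D=1 ZF=0 PC=2
Step 18: PC=2 exec 'MOV D, 1'. After: A=2 B=0 C=0 D=1 ZF=0 PC=3
Step 19: PC=3 exec 'MUL B, C'. After: A=2 B=0 C=0 D=1 ZF=1 PC=4
Step 20: PC=4 exec 'MUL C, B'. After: A=2 B=0 C=0 D=1 ZF=1 PC=5
Step 21: PC=5 exec 'SUB A, 1'. After: A=1 B=0 C=0 D=1 ZF=0 PC=6
Step 22: PC=6 exec 'JNZ 2'. After: A=1 B=0 C=0 D=1 ZF=0 PC=2
Step 23: PC=2 exec 'MOV D, 1'. After: A=1 B=0 C=0 D=1 ZF=0 PC=3
Step 24: PC=3 exec 'MUL B, C'. After: A=1 B=0 C=0 D=1 ZF=1 PC=4
Step 25: PC=4 exec 'MUL C, B'. After: A=1 B=0 C=0 D=1 ZF=1 PC=5
Step 26: PC=5 exec 'SUB A, 1'. After: A=0 B=0 C=0 D=1 ZF=1 PC=6
Step 27: PC=6 exec 'JNZ 2'. After: A=0 B=0 C=0 D=1 ZF=1 PC=7
Step 28: PC=7 exec 'MOV C, 5'. After: A=0 B=0 C=5 D=1 ZF=1 PC=8
Step 29: PC=8 exec 'ADD C, 6'. After: A=0 B=0 C=11 D=1 ZF=0 PC=9
Step 30: PC=9 exec 'MOV C, 4'. After: A=0 B=0 C=4 D=1 ZF=0 PC=10
Step 31: PC=10 exec 'HALT'. After: A=0 B=0 C=4 D=1 ZF=0 PC=10 HALTED
Total instructions executed: 31

Answer: 31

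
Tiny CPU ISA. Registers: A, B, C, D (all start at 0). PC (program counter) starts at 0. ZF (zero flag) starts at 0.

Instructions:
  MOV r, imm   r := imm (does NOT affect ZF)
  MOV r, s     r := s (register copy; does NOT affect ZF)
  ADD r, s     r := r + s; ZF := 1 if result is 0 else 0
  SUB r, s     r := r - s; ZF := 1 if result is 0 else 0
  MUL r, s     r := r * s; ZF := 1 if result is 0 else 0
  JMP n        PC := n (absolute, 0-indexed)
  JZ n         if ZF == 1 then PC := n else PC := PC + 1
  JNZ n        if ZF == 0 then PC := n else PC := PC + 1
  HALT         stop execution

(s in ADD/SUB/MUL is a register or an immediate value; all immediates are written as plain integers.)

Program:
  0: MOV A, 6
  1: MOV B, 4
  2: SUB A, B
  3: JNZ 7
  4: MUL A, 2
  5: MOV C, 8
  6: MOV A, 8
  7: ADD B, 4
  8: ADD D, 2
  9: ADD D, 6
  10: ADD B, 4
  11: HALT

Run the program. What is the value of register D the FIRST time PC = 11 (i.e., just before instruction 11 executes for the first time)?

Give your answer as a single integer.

Step 1: PC=0 exec 'MOV A, 6'. After: A=6 B=0 C=0 D=0 ZF=0 PC=1
Step 2: PC=1 exec 'MOV B, 4'. After: A=6 B=4 C=0 D=0 ZF=0 PC=2
Step 3: PC=2 exec 'SUB A, B'. After: A=2 B=4 C=0 D=0 ZF=0 PC=3
Step 4: PC=3 exec 'JNZ 7'. After: A=2 B=4 C=0 D=0 ZF=0 PC=7
Step 5: PC=7 exec 'ADD B, 4'. After: A=2 B=8 C=0 D=0 ZF=0 PC=8
Step 6: PC=8 exec 'ADD D, 2'. After: A=2 B=8 C=0 D=2 ZF=0 PC=9
Step 7: PC=9 exec 'ADD D, 6'. After: A=2 B=8 C=0 D=8 ZF=0 PC=10
Step 8: PC=10 exec 'ADD B, 4'. After: A=2 B=12 C=0 D=8 ZF=0 PC=11
First time PC=11: D=8

8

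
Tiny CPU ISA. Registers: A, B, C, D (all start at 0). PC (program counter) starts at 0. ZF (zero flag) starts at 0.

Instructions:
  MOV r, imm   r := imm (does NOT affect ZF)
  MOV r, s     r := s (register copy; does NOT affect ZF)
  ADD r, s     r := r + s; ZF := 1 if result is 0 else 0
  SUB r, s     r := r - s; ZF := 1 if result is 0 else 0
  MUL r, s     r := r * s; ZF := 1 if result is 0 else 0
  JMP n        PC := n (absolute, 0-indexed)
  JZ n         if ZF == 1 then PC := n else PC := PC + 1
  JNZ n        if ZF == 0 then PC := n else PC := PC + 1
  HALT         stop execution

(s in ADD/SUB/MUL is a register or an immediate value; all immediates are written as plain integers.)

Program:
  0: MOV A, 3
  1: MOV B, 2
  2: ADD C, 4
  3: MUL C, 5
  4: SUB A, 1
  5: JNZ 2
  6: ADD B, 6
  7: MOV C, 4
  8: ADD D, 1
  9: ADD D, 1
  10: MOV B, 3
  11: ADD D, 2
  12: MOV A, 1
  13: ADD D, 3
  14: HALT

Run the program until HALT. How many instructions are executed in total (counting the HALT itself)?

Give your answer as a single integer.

Answer: 23

Derivation:
Step 1: PC=0 exec 'MOV A, 3'. After: A=3 B=0 C=0 D=0 ZF=0 PC=1
Step 2: PC=1 exec 'MOV B, 2'. After: A=3 B=2 C=0 D=0 ZF=0 PC=2
Step 3: PC=2 exec 'ADD C, 4'. After: A=3 B=2 C=4 D=0 ZF=0 PC=3
Step 4: PC=3 exec 'MUL C, 5'. After: A=3 B=2 C=20 D=0 ZF=0 PC=4
Step 5: PC=4 exec 'SUB A, 1'. After: A=2 B=2 C=20 D=0 ZF=0 PC=5
Step 6: PC=5 exec 'JNZ 2'. After: A=2 B=2 C=20 D=0 ZF=0 PC=2
Step 7: PC=2 exec 'ADD C, 4'. After: A=2 B=2 C=24 D=0 ZF=0 PC=3
Step 8: PC=3 exec 'MUL C, 5'. After: A=2 B=2 C=120 D=0 ZF=0 PC=4
Step 9: PC=4 exec 'SUB A, 1'. After: A=1 B=2 C=120 D=0 ZF=0 PC=5
Step 10: PC=5 exec 'JNZ 2'. After: A=1 B=2 C=120 D=0 ZF=0 PC=2
Step 11: PC=2 exec 'ADD C, 4'. After: A=1 B=2 C=124 D=0 ZF=0 PC=3
Step 12: PC=3 exec 'MUL C, 5'. After: A=1 B=2 C=620 D=0 ZF=0 PC=4
Step 13: PC=4 exec 'SUB A, 1'. After: A=0 B=2 C=620 D=0 ZF=1 PC=5
Step 14: PC=5 exec 'JNZ 2'. After: A=0 B=2 C=620 D=0 ZF=1 PC=6
Step 15: PC=6 exec 'ADD B, 6'. After: A=0 B=8 C=620 D=0 ZF=0 PC=7
Step 16: PC=7 exec 'MOV C, 4'. After: A=0 B=8 C=4 D=0 ZF=0 PC=8
Step 17: PC=8 exec 'ADD D, 1'. After: A=0 B=8 C=4 D=1 ZF=0 PC=9
Step 18: PC=9 exec 'ADD D, 1'. After: A=0 B=8 C=4 D=2 ZF=0 PC=10
Step 19: PC=10 exec 'MOV B, 3'. After: A=0 B=3 C=4 D=2 ZF=0 PC=11
Step 20: PC=11 exec 'ADD D, 2'. After: A=0 B=3 C=4 D=4 ZF=0 PC=12
Step 21: PC=12 exec 'MOV A, 1'. After: A=1 B=3 C=4 D=4 ZF=0 PC=13
Step 22: PC=13 exec 'ADD D, 3'. After: A=1 B=3 C=4 D=7 ZF=0 PC=14
Step 23: PC=14 exec 'HALT'. After: A=1 B=3 C=4 D=7 ZF=0 PC=14 HALTED
Total instructions executed: 23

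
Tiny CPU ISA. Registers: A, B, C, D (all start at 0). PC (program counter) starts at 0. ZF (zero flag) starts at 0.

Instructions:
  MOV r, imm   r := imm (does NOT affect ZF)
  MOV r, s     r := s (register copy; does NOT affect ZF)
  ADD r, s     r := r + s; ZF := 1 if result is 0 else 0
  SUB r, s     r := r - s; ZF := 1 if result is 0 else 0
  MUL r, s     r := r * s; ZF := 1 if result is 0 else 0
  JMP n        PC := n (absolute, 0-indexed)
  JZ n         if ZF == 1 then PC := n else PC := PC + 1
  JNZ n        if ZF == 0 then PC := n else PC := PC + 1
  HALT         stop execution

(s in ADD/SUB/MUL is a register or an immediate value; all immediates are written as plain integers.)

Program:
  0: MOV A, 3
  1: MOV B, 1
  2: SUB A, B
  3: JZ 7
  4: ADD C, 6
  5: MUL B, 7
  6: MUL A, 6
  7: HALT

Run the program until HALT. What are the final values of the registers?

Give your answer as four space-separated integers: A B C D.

Answer: 12 7 6 0

Derivation:
Step 1: PC=0 exec 'MOV A, 3'. After: A=3 B=0 C=0 D=0 ZF=0 PC=1
Step 2: PC=1 exec 'MOV B, 1'. After: A=3 B=1 C=0 D=0 ZF=0 PC=2
Step 3: PC=2 exec 'SUB A, B'. After: A=2 B=1 C=0 D=0 ZF=0 PC=3
Step 4: PC=3 exec 'JZ 7'. After: A=2 B=1 C=0 D=0 ZF=0 PC=4
Step 5: PC=4 exec 'ADD C, 6'. After: A=2 B=1 C=6 D=0 ZF=0 PC=5
Step 6: PC=5 exec 'MUL B, 7'. After: A=2 B=7 C=6 D=0 ZF=0 PC=6
Step 7: PC=6 exec 'MUL A, 6'. After: A=12 B=7 C=6 D=0 ZF=0 PC=7
Step 8: PC=7 exec 'HALT'. After: A=12 B=7 C=6 D=0 ZF=0 PC=7 HALTED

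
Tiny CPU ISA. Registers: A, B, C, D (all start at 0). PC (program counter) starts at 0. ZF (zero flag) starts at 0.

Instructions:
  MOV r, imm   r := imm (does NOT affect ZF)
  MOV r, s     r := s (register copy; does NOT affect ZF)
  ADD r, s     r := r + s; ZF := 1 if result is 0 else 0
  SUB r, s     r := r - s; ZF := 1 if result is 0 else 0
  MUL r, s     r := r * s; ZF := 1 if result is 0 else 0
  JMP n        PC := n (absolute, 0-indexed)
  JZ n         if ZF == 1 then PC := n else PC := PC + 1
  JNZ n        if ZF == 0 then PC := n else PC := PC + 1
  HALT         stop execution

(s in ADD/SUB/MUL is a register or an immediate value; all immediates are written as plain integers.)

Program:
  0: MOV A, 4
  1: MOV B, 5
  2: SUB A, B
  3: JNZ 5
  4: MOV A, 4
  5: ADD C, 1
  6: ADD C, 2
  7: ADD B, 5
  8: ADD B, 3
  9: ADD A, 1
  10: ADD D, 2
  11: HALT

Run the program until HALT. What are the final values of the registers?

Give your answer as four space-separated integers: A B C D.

Step 1: PC=0 exec 'MOV A, 4'. After: A=4 B=0 C=0 D=0 ZF=0 PC=1
Step 2: PC=1 exec 'MOV B, 5'. After: A=4 B=5 C=0 D=0 ZF=0 PC=2
Step 3: PC=2 exec 'SUB A, B'. After: A=-1 B=5 C=0 D=0 ZF=0 PC=3
Step 4: PC=3 exec 'JNZ 5'. After: A=-1 B=5 C=0 D=0 ZF=0 PC=5
Step 5: PC=5 exec 'ADD C, 1'. After: A=-1 B=5 C=1 D=0 ZF=0 PC=6
Step 6: PC=6 exec 'ADD C, 2'. After: A=-1 B=5 C=3 D=0 ZF=0 PC=7
Step 7: PC=7 exec 'ADD B, 5'. After: A=-1 B=10 C=3 D=0 ZF=0 PC=8
Step 8: PC=8 exec 'ADD B, 3'. After: A=-1 B=13 C=3 D=0 ZF=0 PC=9
Step 9: PC=9 exec 'ADD A, 1'. After: A=0 B=13 C=3 D=0 ZF=1 PC=10
Step 10: PC=10 exec 'ADD D, 2'. After: A=0 B=13 C=3 D=2 ZF=0 PC=11
Step 11: PC=11 exec 'HALT'. After: A=0 B=13 C=3 D=2 ZF=0 PC=11 HALTED

Answer: 0 13 3 2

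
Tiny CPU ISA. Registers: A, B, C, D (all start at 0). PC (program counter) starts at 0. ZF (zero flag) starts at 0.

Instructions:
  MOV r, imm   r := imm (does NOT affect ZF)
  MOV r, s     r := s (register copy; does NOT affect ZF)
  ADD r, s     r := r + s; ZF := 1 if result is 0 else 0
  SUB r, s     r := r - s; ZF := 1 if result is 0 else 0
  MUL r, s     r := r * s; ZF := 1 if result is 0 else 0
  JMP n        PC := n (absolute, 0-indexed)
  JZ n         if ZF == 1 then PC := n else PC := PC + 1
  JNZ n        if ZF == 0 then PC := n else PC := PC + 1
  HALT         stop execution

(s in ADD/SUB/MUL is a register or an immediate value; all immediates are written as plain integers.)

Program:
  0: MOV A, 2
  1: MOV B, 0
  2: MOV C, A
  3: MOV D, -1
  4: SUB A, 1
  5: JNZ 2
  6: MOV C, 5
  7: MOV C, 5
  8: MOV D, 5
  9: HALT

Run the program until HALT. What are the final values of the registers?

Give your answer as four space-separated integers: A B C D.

Answer: 0 0 5 5

Derivation:
Step 1: PC=0 exec 'MOV A, 2'. After: A=2 B=0 C=0 D=0 ZF=0 PC=1
Step 2: PC=1 exec 'MOV B, 0'. After: A=2 B=0 C=0 D=0 ZF=0 PC=2
Step 3: PC=2 exec 'MOV C, A'. After: A=2 B=0 C=2 D=0 ZF=0 PC=3
Step 4: PC=3 exec 'MOV D, -1'. After: A=2 B=0 C=2 D=-1 ZF=0 PC=4
Step 5: PC=4 exec 'SUB A, 1'. After: A=1 B=0 C=2 D=-1 ZF=0 PC=5
Step 6: PC=5 exec 'JNZ 2'. After: A=1 B=0 C=2 D=-1 ZF=0 PC=2
Step 7: PC=2 exec 'MOV C, A'. After: A=1 B=0 C=1 D=-1 ZF=0 PC=3
Step 8: PC=3 exec 'MOV D, -1'. After: A=1 B=0 C=1 D=-1 ZF=0 PC=4
Step 9: PC=4 exec 'SUB A, 1'. After: A=0 B=0 C=1 D=-1 ZF=1 PC=5
Step 10: PC=5 exec 'JNZ 2'. After: A=0 B=0 C=1 D=-1 ZF=1 PC=6
Step 11: PC=6 exec 'MOV C, 5'. After: A=0 B=0 C=5 D=-1 ZF=1 PC=7
Step 12: PC=7 exec 'MOV C, 5'. After: A=0 B=0 C=5 D=-1 ZF=1 PC=8
Step 13: PC=8 exec 'MOV D, 5'. After: A=0 B=0 C=5 D=5 ZF=1 PC=9
Step 14: PC=9 exec 'HALT'. After: A=0 B=0 C=5 D=5 ZF=1 PC=9 HALTED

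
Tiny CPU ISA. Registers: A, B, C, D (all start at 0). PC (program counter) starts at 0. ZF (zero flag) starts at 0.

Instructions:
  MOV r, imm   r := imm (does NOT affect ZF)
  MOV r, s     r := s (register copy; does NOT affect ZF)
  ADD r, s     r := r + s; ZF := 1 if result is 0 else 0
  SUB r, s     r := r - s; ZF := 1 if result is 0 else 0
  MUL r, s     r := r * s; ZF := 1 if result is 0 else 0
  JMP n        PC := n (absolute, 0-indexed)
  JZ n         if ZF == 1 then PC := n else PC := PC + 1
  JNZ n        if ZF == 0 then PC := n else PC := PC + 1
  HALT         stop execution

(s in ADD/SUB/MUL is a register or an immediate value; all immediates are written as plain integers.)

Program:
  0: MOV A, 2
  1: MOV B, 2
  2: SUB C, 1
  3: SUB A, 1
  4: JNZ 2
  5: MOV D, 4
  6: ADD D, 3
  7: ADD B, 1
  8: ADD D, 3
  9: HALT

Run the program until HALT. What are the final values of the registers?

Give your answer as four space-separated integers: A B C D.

Step 1: PC=0 exec 'MOV A, 2'. After: A=2 B=0 C=0 D=0 ZF=0 PC=1
Step 2: PC=1 exec 'MOV B, 2'. After: A=2 B=2 C=0 D=0 ZF=0 PC=2
Step 3: PC=2 exec 'SUB C, 1'. After: A=2 B=2 C=-1 D=0 ZF=0 PC=3
Step 4: PC=3 exec 'SUB A, 1'. After: A=1 B=2 C=-1 D=0 ZF=0 PC=4
Step 5: PC=4 exec 'JNZ 2'. After: A=1 B=2 C=-1 D=0 ZF=0 PC=2
Step 6: PC=2 exec 'SUB C, 1'. After: A=1 B=2 C=-2 D=0 ZF=0 PC=3
Step 7: PC=3 exec 'SUB A, 1'. After: A=0 B=2 C=-2 D=0 ZF=1 PC=4
Step 8: PC=4 exec 'JNZ 2'. After: A=0 B=2 C=-2 D=0 ZF=1 PC=5
Step 9: PC=5 exec 'MOV D, 4'. After: A=0 B=2 C=-2 D=4 ZF=1 PC=6
Step 10: PC=6 exec 'ADD D, 3'. After: A=0 B=2 C=-2 D=7 ZF=0 PC=7
Step 11: PC=7 exec 'ADD B, 1'. After: A=0 B=3 C=-2 D=7 ZF=0 PC=8
Step 12: PC=8 exec 'ADD D, 3'. After: A=0 B=3 C=-2 D=10 ZF=0 PC=9
Step 13: PC=9 exec 'HALT'. After: A=0 B=3 C=-2 D=10 ZF=0 PC=9 HALTED

Answer: 0 3 -2 10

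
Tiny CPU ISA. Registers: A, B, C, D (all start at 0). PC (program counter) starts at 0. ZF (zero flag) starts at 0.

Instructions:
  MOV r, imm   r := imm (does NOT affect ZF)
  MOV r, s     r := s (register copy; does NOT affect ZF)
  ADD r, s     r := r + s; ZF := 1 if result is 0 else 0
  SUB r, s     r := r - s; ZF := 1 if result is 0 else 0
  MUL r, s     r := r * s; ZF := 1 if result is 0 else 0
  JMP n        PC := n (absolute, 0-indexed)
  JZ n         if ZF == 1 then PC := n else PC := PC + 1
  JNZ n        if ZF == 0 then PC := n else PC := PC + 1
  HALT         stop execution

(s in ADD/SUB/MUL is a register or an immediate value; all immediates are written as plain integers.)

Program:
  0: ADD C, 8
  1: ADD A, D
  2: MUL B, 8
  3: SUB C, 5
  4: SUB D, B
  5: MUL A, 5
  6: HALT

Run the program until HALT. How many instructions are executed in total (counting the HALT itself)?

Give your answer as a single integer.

Step 1: PC=0 exec 'ADD C, 8'. After: A=0 B=0 C=8 D=0 ZF=0 PC=1
Step 2: PC=1 exec 'ADD A, D'. After: A=0 B=0 C=8 D=0 ZF=1 PC=2
Step 3: PC=2 exec 'MUL B, 8'. After: A=0 B=0 C=8 D=0 ZF=1 PC=3
Step 4: PC=3 exec 'SUB C, 5'. After: A=0 B=0 C=3 D=0 ZF=0 PC=4
Step 5: PC=4 exec 'SUB D, B'. After: A=0 B=0 C=3 D=0 ZF=1 PC=5
Step 6: PC=5 exec 'MUL A, 5'. After: A=0 B=0 C=3 D=0 ZF=1 PC=6
Step 7: PC=6 exec 'HALT'. After: A=0 B=0 C=3 D=0 ZF=1 PC=6 HALTED
Total instructions executed: 7

Answer: 7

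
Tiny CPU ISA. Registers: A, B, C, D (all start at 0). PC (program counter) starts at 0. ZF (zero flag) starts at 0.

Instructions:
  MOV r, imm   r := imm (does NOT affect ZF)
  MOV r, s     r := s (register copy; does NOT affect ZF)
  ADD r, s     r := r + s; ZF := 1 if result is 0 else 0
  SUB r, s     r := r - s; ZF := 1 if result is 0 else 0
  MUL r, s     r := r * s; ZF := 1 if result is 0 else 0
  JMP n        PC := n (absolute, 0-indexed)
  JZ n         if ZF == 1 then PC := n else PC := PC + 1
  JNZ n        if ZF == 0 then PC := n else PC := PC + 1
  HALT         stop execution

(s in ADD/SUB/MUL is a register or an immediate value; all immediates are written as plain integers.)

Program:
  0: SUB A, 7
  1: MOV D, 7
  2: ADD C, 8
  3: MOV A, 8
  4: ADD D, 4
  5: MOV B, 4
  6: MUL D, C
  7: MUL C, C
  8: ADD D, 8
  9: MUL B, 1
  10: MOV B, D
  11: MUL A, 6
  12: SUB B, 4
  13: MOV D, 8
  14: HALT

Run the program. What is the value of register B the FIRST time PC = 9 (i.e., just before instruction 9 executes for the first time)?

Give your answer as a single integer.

Step 1: PC=0 exec 'SUB A, 7'. After: A=-7 B=0 C=0 D=0 ZF=0 PC=1
Step 2: PC=1 exec 'MOV D, 7'. After: A=-7 B=0 C=0 D=7 ZF=0 PC=2
Step 3: PC=2 exec 'ADD C, 8'. After: A=-7 B=0 C=8 D=7 ZF=0 PC=3
Step 4: PC=3 exec 'MOV A, 8'. After: A=8 B=0 C=8 D=7 ZF=0 PC=4
Step 5: PC=4 exec 'ADD D, 4'. After: A=8 B=0 C=8 D=11 ZF=0 PC=5
Step 6: PC=5 exec 'MOV B, 4'. After: A=8 B=4 C=8 D=11 ZF=0 PC=6
Step 7: PC=6 exec 'MUL D, C'. After: A=8 B=4 C=8 D=88 ZF=0 PC=7
Step 8: PC=7 exec 'MUL C, C'. After: A=8 B=4 C=64 D=88 ZF=0 PC=8
Step 9: PC=8 exec 'ADD D, 8'. After: A=8 B=4 C=64 D=96 ZF=0 PC=9
First time PC=9: B=4

4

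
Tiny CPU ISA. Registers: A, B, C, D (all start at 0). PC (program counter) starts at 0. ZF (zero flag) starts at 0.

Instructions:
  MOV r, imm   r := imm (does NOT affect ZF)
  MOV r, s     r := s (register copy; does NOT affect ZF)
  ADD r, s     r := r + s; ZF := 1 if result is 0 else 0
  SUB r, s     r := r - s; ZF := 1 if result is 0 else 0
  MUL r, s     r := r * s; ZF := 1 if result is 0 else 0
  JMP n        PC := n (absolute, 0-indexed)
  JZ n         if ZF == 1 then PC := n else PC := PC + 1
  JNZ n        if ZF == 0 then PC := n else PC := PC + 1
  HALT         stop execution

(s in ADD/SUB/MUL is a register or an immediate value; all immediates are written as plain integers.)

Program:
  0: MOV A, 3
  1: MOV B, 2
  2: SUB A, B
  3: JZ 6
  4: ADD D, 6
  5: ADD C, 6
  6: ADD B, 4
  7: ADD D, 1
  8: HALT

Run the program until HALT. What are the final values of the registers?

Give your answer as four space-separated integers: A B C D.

Step 1: PC=0 exec 'MOV A, 3'. After: A=3 B=0 C=0 D=0 ZF=0 PC=1
Step 2: PC=1 exec 'MOV B, 2'. After: A=3 B=2 C=0 D=0 ZF=0 PC=2
Step 3: PC=2 exec 'SUB A, B'. After: A=1 B=2 C=0 D=0 ZF=0 PC=3
Step 4: PC=3 exec 'JZ 6'. After: A=1 B=2 C=0 D=0 ZF=0 PC=4
Step 5: PC=4 exec 'ADD D, 6'. After: A=1 B=2 C=0 D=6 ZF=0 PC=5
Step 6: PC=5 exec 'ADD C, 6'. After: A=1 B=2 C=6 D=6 ZF=0 PC=6
Step 7: PC=6 exec 'ADD B, 4'. After: A=1 B=6 C=6 D=6 ZF=0 PC=7
Step 8: PC=7 exec 'ADD D, 1'. After: A=1 B=6 C=6 D=7 ZF=0 PC=8
Step 9: PC=8 exec 'HALT'. After: A=1 B=6 C=6 D=7 ZF=0 PC=8 HALTED

Answer: 1 6 6 7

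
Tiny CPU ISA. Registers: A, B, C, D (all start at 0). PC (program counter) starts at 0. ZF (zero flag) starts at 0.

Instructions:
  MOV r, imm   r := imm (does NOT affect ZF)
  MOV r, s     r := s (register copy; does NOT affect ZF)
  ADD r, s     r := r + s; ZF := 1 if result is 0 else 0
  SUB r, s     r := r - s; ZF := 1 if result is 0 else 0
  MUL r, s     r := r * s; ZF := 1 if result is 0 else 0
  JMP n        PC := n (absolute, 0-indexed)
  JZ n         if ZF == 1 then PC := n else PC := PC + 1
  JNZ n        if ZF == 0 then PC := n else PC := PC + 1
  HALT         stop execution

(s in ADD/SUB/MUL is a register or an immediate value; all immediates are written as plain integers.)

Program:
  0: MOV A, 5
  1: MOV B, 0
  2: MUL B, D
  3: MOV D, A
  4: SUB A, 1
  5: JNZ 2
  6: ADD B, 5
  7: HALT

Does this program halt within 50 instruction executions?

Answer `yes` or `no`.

Answer: yes

Derivation:
Step 1: PC=0 exec 'MOV A, 5'. After: A=5 B=0 C=0 D=0 ZF=0 PC=1
Step 2: PC=1 exec 'MOV B, 0'. After: A=5 B=0 C=0 D=0 ZF=0 PC=2
Step 3: PC=2 exec 'MUL B, D'. After: A=5 B=0 C=0 D=0 ZF=1 PC=3
Step 4: PC=3 exec 'MOV D, A'. After: A=5 B=0 C=0 D=5 ZF=1 PC=4
Step 5: PC=4 exec 'SUB A, 1'. After: A=4 B=0 C=0 D=5 ZF=0 PC=5
Step 6: PC=5 exec 'JNZ 2'. After: A=4 B=0 C=0 D=5 ZF=0 PC=2
Step 7: PC=2 exec 'MUL B, D'. After: A=4 B=0 C=0 D=5 ZF=1 PC=3
Step 8: PC=3 exec 'MOV D, A'. After: A=4 B=0 C=0 D=4 ZF=1 PC=4
Step 9: PC=4 exec 'SUB A, 1'. After: A=3 B=0 C=0 D=4 ZF=0 PC=5
Step 10: PC=5 exec 'JNZ 2'. After: A=3 B=0 C=0 D=4 ZF=0 PC=2
Step 11: PC=2 exec 'MUL B, D'. After: A=3 B=0 C=0 D=4 ZF=1 PC=3
Step 12: PC=3 exec 'MOV D, A'. After: A=3 B=0 C=0 D=3 ZF=1 PC=4
Step 13: PC=4 exec 'SUB A, 1'. After: A=2 B=0 C=0 D=3 ZF=0 PC=5
Step 14: PC=5 exec 'JNZ 2'. After: A=2 B=0 C=0 D=3 ZF=0 PC=2
Step 15: PC=2 exec 'MUL B, D'. After: A=2 B=0 C=0 D=3 ZF=1 PC=3
Step 16: PC=3 exec 'MOV D, A'. After: A=2 B=0 C=0 D=2 ZF=1 PC=4
Step 17: PC=4 exec 'SUB A, 1'. After: A=1 B=0 C=0 D=2 ZF=0 PC=5
Step 18: PC=5 exec 'JNZ 2'. After: A=1 B=0 C=0 D=2 ZF=0 PC=2
Step 19: PC=2 exec 'MUL B, D'. After: A=1 B=0 C=0 D=2 ZF=1 PC=3
Step 20: PC=3 exec 'MOV D, A'. After: A=1 B=0 C=0 D=1 ZF=1 PC=4
Step 21: PC=4 exec 'SUB A, 1'. After: A=0 B=0 C=0 D=1 ZF=1 PC=5
Step 22: PC=5 exec 'JNZ 2'. After: A=0 B=0 C=0 D=1 ZF=1 PC=6
Step 23: PC=6 exec 'ADD B, 5'. After: A=0 B=5 C=0 D=1 ZF=0 PC=7
Step 24: PC=7 exec 'HALT'. After: A=0 B=5 C=0 D=1 ZF=0 PC=7 HALTED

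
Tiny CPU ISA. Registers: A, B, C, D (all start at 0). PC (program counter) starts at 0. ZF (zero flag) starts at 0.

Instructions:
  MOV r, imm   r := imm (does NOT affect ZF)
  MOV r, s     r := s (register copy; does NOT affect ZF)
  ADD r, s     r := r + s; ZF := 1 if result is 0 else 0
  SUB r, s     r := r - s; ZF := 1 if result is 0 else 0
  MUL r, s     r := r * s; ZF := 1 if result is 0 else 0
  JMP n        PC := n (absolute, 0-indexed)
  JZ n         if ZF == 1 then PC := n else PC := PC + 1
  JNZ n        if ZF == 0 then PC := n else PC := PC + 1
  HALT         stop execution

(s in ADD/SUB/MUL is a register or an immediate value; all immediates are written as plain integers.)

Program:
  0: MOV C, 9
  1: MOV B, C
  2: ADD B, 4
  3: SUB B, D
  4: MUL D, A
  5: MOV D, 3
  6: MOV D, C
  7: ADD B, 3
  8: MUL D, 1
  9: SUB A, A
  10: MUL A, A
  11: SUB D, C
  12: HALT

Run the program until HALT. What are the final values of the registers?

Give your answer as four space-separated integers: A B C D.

Answer: 0 16 9 0

Derivation:
Step 1: PC=0 exec 'MOV C, 9'. After: A=0 B=0 C=9 D=0 ZF=0 PC=1
Step 2: PC=1 exec 'MOV B, C'. After: A=0 B=9 C=9 D=0 ZF=0 PC=2
Step 3: PC=2 exec 'ADD B, 4'. After: A=0 B=13 C=9 D=0 ZF=0 PC=3
Step 4: PC=3 exec 'SUB B, D'. After: A=0 B=13 C=9 D=0 ZF=0 PC=4
Step 5: PC=4 exec 'MUL D, A'. After: A=0 B=13 C=9 D=0 ZF=1 PC=5
Step 6: PC=5 exec 'MOV D, 3'. After: A=0 B=13 C=9 D=3 ZF=1 PC=6
Step 7: PC=6 exec 'MOV D, C'. After: A=0 B=13 C=9 D=9 ZF=1 PC=7
Step 8: PC=7 exec 'ADD B, 3'. After: A=0 B=16 C=9 D=9 ZF=0 PC=8
Step 9: PC=8 exec 'MUL D, 1'. After: A=0 B=16 C=9 D=9 ZF=0 PC=9
Step 10: PC=9 exec 'SUB A, A'. After: A=0 B=16 C=9 D=9 ZF=1 PC=10
Step 11: PC=10 exec 'MUL A, A'. After: A=0 B=16 C=9 D=9 ZF=1 PC=11
Step 12: PC=11 exec 'SUB D, C'. After: A=0 B=16 C=9 D=0 ZF=1 PC=12
Step 13: PC=12 exec 'HALT'. After: A=0 B=16 C=9 D=0 ZF=1 PC=12 HALTED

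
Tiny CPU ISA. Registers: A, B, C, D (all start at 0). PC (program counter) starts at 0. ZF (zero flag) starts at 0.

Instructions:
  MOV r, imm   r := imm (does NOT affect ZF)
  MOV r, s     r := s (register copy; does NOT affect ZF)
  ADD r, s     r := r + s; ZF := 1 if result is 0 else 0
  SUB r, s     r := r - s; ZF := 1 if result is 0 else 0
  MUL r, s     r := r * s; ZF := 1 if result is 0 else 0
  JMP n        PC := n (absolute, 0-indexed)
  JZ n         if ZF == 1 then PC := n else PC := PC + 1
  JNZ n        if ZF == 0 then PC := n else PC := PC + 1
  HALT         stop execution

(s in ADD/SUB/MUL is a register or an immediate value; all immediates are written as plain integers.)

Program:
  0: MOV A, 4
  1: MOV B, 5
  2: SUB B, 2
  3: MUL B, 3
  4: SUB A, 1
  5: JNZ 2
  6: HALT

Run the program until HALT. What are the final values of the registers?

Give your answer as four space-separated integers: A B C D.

Answer: 0 165 0 0

Derivation:
Step 1: PC=0 exec 'MOV A, 4'. After: A=4 B=0 C=0 D=0 ZF=0 PC=1
Step 2: PC=1 exec 'MOV B, 5'. After: A=4 B=5 C=0 D=0 ZF=0 PC=2
Step 3: PC=2 exec 'SUB B, 2'. After: A=4 B=3 C=0 D=0 ZF=0 PC=3
Step 4: PC=3 exec 'MUL B, 3'. After: A=4 B=9 C=0 D=0 ZF=0 PC=4
Step 5: PC=4 exec 'SUB A, 1'. After: A=3 B=9 C=0 D=0 ZF=0 PC=5
Step 6: PC=5 exec 'JNZ 2'. After: A=3 B=9 C=0 D=0 ZF=0 PC=2
Step 7: PC=2 exec 'SUB B, 2'. After: A=3 B=7 C=0 D=0 ZF=0 PC=3
Step 8: PC=3 exec 'MUL B, 3'. After: A=3 B=21 C=0 D=0 ZF=0 PC=4
Step 9: PC=4 exec 'SUB A, 1'. After: A=2 B=21 C=0 D=0 ZF=0 PC=5
Step 10: PC=5 exec 'JNZ 2'. After: A=2 B=21 C=0 D=0 ZF=0 PC=2
Step 11: PC=2 exec 'SUB B, 2'. After: A=2 B=19 C=0 D=0 ZF=0 PC=3
Step 12: PC=3 exec 'MUL B, 3'. After: A=2 B=57 C=0 D=0 ZF=0 PC=4
Step 13: PC=4 exec 'SUB A, 1'. After: A=1 B=57 C=0 D=0 ZF=0 PC=5
Step 14: PC=5 exec 'JNZ 2'. After: A=1 B=57 C=0 D=0 ZF=0 PC=2
Step 15: PC=2 exec 'SUB B, 2'. After: A=1 B=55 C=0 D=0 ZF=0 PC=3
Step 16: PC=3 exec 'MUL B, 3'. After: A=1 B=165 C=0 D=0 ZF=0 PC=4
Step 17: PC=4 exec 'SUB A, 1'. After: A=0 B=165 C=0 D=0 ZF=1 PC=5
Step 18: PC=5 exec 'JNZ 2'. After: A=0 B=165 C=0 D=0 ZF=1 PC=6
Step 19: PC=6 exec 'HALT'. After: A=0 B=165 C=0 D=0 ZF=1 PC=6 HALTED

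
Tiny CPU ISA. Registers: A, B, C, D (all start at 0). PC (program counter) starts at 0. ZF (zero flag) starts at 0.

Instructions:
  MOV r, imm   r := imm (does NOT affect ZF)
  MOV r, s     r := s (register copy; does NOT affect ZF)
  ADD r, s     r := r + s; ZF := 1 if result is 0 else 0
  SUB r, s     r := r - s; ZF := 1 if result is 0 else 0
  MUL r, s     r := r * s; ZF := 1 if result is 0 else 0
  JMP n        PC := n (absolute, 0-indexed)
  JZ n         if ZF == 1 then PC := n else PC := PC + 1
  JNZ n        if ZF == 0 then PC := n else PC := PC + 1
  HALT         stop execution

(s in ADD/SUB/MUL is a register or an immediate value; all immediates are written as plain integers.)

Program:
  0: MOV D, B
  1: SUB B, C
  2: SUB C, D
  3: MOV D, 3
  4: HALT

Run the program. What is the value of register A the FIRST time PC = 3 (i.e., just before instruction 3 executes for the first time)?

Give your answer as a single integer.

Step 1: PC=0 exec 'MOV D, B'. After: A=0 B=0 C=0 D=0 ZF=0 PC=1
Step 2: PC=1 exec 'SUB B, C'. After: A=0 B=0 C=0 D=0 ZF=1 PC=2
Step 3: PC=2 exec 'SUB C, D'. After: A=0 B=0 C=0 D=0 ZF=1 PC=3
First time PC=3: A=0

0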